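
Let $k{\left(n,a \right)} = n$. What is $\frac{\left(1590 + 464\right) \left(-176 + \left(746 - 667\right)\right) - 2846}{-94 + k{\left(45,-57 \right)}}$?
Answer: $\frac{202084}{49} \approx 4124.2$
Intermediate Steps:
$\frac{\left(1590 + 464\right) \left(-176 + \left(746 - 667\right)\right) - 2846}{-94 + k{\left(45,-57 \right)}} = \frac{\left(1590 + 464\right) \left(-176 + \left(746 - 667\right)\right) - 2846}{-94 + 45} = \frac{2054 \left(-176 + \left(746 - 667\right)\right) - 2846}{-49} = \left(2054 \left(-176 + 79\right) - 2846\right) \left(- \frac{1}{49}\right) = \left(2054 \left(-97\right) - 2846\right) \left(- \frac{1}{49}\right) = \left(-199238 - 2846\right) \left(- \frac{1}{49}\right) = \left(-202084\right) \left(- \frac{1}{49}\right) = \frac{202084}{49}$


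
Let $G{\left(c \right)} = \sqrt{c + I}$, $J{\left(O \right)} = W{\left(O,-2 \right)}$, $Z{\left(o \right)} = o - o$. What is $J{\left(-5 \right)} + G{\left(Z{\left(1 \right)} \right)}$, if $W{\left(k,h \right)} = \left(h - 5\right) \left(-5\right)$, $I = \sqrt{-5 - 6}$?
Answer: $35 + \sqrt[4]{11} \sqrt{i} \approx 36.288 + 1.2878 i$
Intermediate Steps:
$Z{\left(o \right)} = 0$
$I = i \sqrt{11}$ ($I = \sqrt{-5 - 6} = \sqrt{-11} = i \sqrt{11} \approx 3.3166 i$)
$W{\left(k,h \right)} = 25 - 5 h$ ($W{\left(k,h \right)} = \left(-5 + h\right) \left(-5\right) = 25 - 5 h$)
$J{\left(O \right)} = 35$ ($J{\left(O \right)} = 25 - -10 = 25 + 10 = 35$)
$G{\left(c \right)} = \sqrt{c + i \sqrt{11}}$
$J{\left(-5 \right)} + G{\left(Z{\left(1 \right)} \right)} = 35 + \sqrt{0 + i \sqrt{11}} = 35 + \sqrt{i \sqrt{11}} = 35 + \sqrt[4]{11} \sqrt{i}$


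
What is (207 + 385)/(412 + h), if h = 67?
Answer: 592/479 ≈ 1.2359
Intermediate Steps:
(207 + 385)/(412 + h) = (207 + 385)/(412 + 67) = 592/479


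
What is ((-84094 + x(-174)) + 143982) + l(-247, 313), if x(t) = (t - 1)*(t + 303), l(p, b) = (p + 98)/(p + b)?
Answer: 2462509/66 ≈ 37311.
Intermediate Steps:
l(p, b) = (98 + p)/(b + p)
x(t) = (-1 + t)*(303 + t)
((-84094 + x(-174)) + 143982) + l(-247, 313) = ((-84094 + (-303 + (-174)**2 + 302*(-174))) + 143982) + (98 - 247)/(313 - 247) = ((-84094 + (-303 + 30276 - 52548)) + 143982) - 149/66 = ((-84094 - 22575) + 143982) + (1/66)*(-149) = (-106669 + 143982) - 149/66 = 37313 - 149/66 = 2462509/66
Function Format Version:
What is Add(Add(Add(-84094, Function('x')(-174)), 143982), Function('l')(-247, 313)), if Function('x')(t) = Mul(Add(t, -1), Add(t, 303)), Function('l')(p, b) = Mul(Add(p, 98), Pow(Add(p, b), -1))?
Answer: Rational(2462509, 66) ≈ 37311.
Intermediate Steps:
Function('l')(p, b) = Mul(Pow(Add(b, p), -1), Add(98, p)) (Function('l')(p, b) = Mul(Add(98, p), Pow(Add(b, p), -1)) = Mul(Pow(Add(b, p), -1), Add(98, p)))
Function('x')(t) = Mul(Add(-1, t), Add(303, t))
Add(Add(Add(-84094, Function('x')(-174)), 143982), Function('l')(-247, 313)) = Add(Add(Add(-84094, Add(-303, Pow(-174, 2), Mul(302, -174))), 143982), Mul(Pow(Add(313, -247), -1), Add(98, -247))) = Add(Add(Add(-84094, Add(-303, 30276, -52548)), 143982), Mul(Pow(66, -1), -149)) = Add(Add(Add(-84094, -22575), 143982), Mul(Rational(1, 66), -149)) = Add(Add(-106669, 143982), Rational(-149, 66)) = Add(37313, Rational(-149, 66)) = Rational(2462509, 66)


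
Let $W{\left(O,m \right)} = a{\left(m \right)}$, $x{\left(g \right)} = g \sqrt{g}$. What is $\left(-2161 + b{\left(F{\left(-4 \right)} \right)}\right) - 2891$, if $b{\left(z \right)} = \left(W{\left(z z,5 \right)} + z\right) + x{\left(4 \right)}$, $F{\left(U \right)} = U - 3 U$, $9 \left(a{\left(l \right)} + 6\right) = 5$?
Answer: $- \frac{45373}{9} \approx -5041.4$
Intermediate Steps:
$x{\left(g \right)} = g^{\frac{3}{2}}$
$a{\left(l \right)} = - \frac{49}{9}$ ($a{\left(l \right)} = -6 + \frac{1}{9} \cdot 5 = -6 + \frac{5}{9} = - \frac{49}{9}$)
$W{\left(O,m \right)} = - \frac{49}{9}$
$F{\left(U \right)} = - 2 U$
$b{\left(z \right)} = \frac{23}{9} + z$ ($b{\left(z \right)} = \left(- \frac{49}{9} + z\right) + 4^{\frac{3}{2}} = \left(- \frac{49}{9} + z\right) + 8 = \frac{23}{9} + z$)
$\left(-2161 + b{\left(F{\left(-4 \right)} \right)}\right) - 2891 = \left(-2161 + \left(\frac{23}{9} - -8\right)\right) - 2891 = \left(-2161 + \left(\frac{23}{9} + 8\right)\right) - 2891 = \left(-2161 + \frac{95}{9}\right) - 2891 = - \frac{19354}{9} - 2891 = - \frac{45373}{9}$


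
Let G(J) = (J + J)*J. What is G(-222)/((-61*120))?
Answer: -4107/305 ≈ -13.466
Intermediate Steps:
G(J) = 2*J² (G(J) = (2*J)*J = 2*J²)
G(-222)/((-61*120)) = (2*(-222)²)/((-61*120)) = (2*49284)/(-7320) = 98568*(-1/7320) = -4107/305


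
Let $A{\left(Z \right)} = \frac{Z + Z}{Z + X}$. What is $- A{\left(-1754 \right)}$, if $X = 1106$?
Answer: $- \frac{877}{162} \approx -5.4136$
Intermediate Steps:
$A{\left(Z \right)} = \frac{2 Z}{1106 + Z}$ ($A{\left(Z \right)} = \frac{Z + Z}{Z + 1106} = \frac{2 Z}{1106 + Z}$)
$- A{\left(-1754 \right)} = - \frac{2 \left(-1754\right)}{1106 - 1754} = - \frac{2 \left(-1754\right)}{-648} = - \frac{2 \left(-1754\right) \left(-1\right)}{648} = \left(-1\right) \frac{877}{162} = - \frac{877}{162}$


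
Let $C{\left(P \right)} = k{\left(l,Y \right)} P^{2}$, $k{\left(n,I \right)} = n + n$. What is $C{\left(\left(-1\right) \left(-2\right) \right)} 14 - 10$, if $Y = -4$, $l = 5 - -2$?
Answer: $774$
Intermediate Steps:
$l = 7$ ($l = 5 + 2 = 7$)
$k{\left(n,I \right)} = 2 n$
$C{\left(P \right)} = 14 P^{2}$ ($C{\left(P \right)} = 2 \cdot 7 P^{2} = 14 P^{2}$)
$C{\left(\left(-1\right) \left(-2\right) \right)} 14 - 10 = 14 \left(\left(-1\right) \left(-2\right)\right)^{2} \cdot 14 - 10 = 14 \cdot 2^{2} \cdot 14 - 10 = 14 \cdot 4 \cdot 14 - 10 = 56 \cdot 14 - 10 = 784 - 10 = 774$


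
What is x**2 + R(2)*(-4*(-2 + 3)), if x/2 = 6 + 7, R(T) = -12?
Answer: 724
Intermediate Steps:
x = 26 (x = 2*(6 + 7) = 2*13 = 26)
x**2 + R(2)*(-4*(-2 + 3)) = 26**2 - (-48)*(-2 + 3) = 676 - (-48) = 676 - 12*(-4) = 676 + 48 = 724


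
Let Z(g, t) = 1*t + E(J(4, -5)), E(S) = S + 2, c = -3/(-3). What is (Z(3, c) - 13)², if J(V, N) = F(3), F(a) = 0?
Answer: 100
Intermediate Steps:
c = 1 (c = -3*(-⅓) = 1)
J(V, N) = 0
E(S) = 2 + S
Z(g, t) = 2 + t (Z(g, t) = 1*t + (2 + 0) = t + 2 = 2 + t)
(Z(3, c) - 13)² = ((2 + 1) - 13)² = (3 - 13)² = (-10)² = 100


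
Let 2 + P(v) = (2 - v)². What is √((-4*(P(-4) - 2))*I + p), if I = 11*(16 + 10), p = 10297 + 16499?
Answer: 2*I*√2453 ≈ 99.056*I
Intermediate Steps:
p = 26796
P(v) = -2 + (2 - v)²
I = 286 (I = 11*26 = 286)
√((-4*(P(-4) - 2))*I + p) = √(-4*((-2 + (-2 - 4)²) - 2)*286 + 26796) = √(-4*((-2 + (-6)²) - 2)*286 + 26796) = √(-4*((-2 + 36) - 2)*286 + 26796) = √(-4*(34 - 2)*286 + 26796) = √(-4*32*286 + 26796) = √(-128*286 + 26796) = √(-36608 + 26796) = √(-9812) = 2*I*√2453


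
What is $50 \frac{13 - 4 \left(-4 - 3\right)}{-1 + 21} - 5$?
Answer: $\frac{195}{2} \approx 97.5$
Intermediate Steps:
$50 \frac{13 - 4 \left(-4 - 3\right)}{-1 + 21} - 5 = 50 \frac{13 - 4 \left(-4 + \left(-4 + 1\right)\right)}{20} - 5 = 50 \left(13 - 4 \left(-4 - 3\right)\right) \frac{1}{20} - 5 = 50 \left(13 - -28\right) \frac{1}{20} - 5 = 50 \left(13 + 28\right) \frac{1}{20} - 5 = 50 \cdot 41 \cdot \frac{1}{20} - 5 = 50 \cdot \frac{41}{20} - 5 = \frac{205}{2} - 5 = \frac{195}{2}$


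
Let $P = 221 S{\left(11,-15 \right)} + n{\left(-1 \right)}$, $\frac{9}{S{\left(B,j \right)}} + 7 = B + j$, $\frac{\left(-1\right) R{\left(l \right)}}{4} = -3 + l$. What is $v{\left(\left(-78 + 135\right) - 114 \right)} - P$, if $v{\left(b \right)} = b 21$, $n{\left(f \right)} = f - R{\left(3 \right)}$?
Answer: $- \frac{11167}{11} \approx -1015.2$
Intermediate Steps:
$R{\left(l \right)} = 12 - 4 l$ ($R{\left(l \right)} = - 4 \left(-3 + l\right) = 12 - 4 l$)
$S{\left(B,j \right)} = \frac{9}{-7 + B + j}$ ($S{\left(B,j \right)} = \frac{9}{-7 + \left(B + j\right)} = \frac{9}{-7 + B + j}$)
$n{\left(f \right)} = f$ ($n{\left(f \right)} = f - \left(12 - 12\right) = f - 0 = f + 0 = f$)
$v{\left(b \right)} = 21 b$
$P = - \frac{2000}{11}$ ($P = 221 \frac{9}{-7 + 11 - 15} - 1 = 221 \frac{9}{-11} - 1 = 221 \cdot 9 \left(- \frac{1}{11}\right) - 1 = 221 \left(- \frac{9}{11}\right) - 1 = - \frac{1989}{11} - 1 = - \frac{2000}{11} \approx -181.82$)
$v{\left(\left(-78 + 135\right) - 114 \right)} - P = 21 \left(\left(-78 + 135\right) - 114\right) - - \frac{2000}{11} = 21 \left(57 - 114\right) + \frac{2000}{11} = 21 \left(-57\right) + \frac{2000}{11} = -1197 + \frac{2000}{11} = - \frac{11167}{11}$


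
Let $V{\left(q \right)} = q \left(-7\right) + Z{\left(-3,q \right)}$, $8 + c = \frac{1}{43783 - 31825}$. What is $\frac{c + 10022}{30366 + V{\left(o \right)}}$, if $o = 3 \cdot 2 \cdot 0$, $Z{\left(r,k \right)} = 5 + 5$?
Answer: $\frac{119747413}{363236208} \approx 0.32967$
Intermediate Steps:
$Z{\left(r,k \right)} = 10$
$o = 0$ ($o = 6 \cdot 0 = 0$)
$c = - \frac{95663}{11958}$ ($c = -8 + \frac{1}{43783 - 31825} = -8 + \frac{1}{11958} = - \frac{95663}{11958} \approx -7.9999$)
$V{\left(q \right)} = 10 - 7 q$ ($V{\left(q \right)} = q \left(-7\right) + 10 = - 7 q + 10 = 10 - 7 q$)
$\frac{c + 10022}{30366 + V{\left(o \right)}} = \frac{- \frac{95663}{11958} + 10022}{30366 + \left(10 - 0\right)} = \frac{119747413}{11958 \left(30366 + \left(10 + 0\right)\right)} = \frac{119747413}{11958 \left(30366 + 10\right)} = \frac{119747413}{11958 \cdot 30376} = \frac{119747413}{11958} \cdot \frac{1}{30376} = \frac{119747413}{363236208}$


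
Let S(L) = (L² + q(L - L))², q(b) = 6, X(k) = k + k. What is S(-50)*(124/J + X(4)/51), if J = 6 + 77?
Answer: 43884891568/4233 ≈ 1.0367e+7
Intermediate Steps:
X(k) = 2*k
J = 83
S(L) = (6 + L²)² (S(L) = (L² + 6)² = (6 + L²)²)
S(-50)*(124/J + X(4)/51) = (6 + (-50)²)²*(124/83 + (2*4)/51) = (6 + 2500)²*(124*(1/83) + 8*(1/51)) = 2506²*(124/83 + 8/51) = 6280036*(6988/4233) = 43884891568/4233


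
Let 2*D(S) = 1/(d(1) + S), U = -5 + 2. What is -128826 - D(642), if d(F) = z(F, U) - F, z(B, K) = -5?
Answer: -163866673/1272 ≈ -1.2883e+5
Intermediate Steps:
U = -3
d(F) = -5 - F
D(S) = 1/(2*(-6 + S)) (D(S) = 1/(2*((-5 - 1*1) + S)) = 1/(2*((-5 - 1) + S)) = 1/(2*(-6 + S)))
-128826 - D(642) = -128826 - 1/(2*(-6 + 642)) = -128826 - 1/(2*636) = -128826 - 1*1/1272 = -128826 - 1/1272 = -163866673/1272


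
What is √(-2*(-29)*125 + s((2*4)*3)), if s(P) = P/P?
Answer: √7251 ≈ 85.153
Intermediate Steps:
s(P) = 1
√(-2*(-29)*125 + s((2*4)*3)) = √(-2*(-29)*125 + 1) = √(58*125 + 1) = √(7250 + 1) = √7251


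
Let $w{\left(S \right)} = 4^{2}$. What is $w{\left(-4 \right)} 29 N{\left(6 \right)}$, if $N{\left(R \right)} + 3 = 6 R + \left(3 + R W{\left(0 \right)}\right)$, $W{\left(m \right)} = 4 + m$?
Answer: $27840$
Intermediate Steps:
$w{\left(S \right)} = 16$
$N{\left(R \right)} = 10 R$ ($N{\left(R \right)} = -3 + \left(6 R + \left(3 + R \left(4 + 0\right)\right)\right) = -3 + \left(6 R + \left(3 + R 4\right)\right) = -3 + \left(6 R + \left(3 + 4 R\right)\right) = -3 + \left(3 + 10 R\right) = 10 R$)
$w{\left(-4 \right)} 29 N{\left(6 \right)} = 16 \cdot 29 \cdot 10 \cdot 6 = 464 \cdot 60 = 27840$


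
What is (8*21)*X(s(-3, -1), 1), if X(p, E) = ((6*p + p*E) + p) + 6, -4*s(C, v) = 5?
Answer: -672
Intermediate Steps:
s(C, v) = -5/4 (s(C, v) = -1/4*5 = -5/4)
X(p, E) = 6 + 7*p + E*p (X(p, E) = ((6*p + E*p) + p) + 6 = (7*p + E*p) + 6 = 6 + 7*p + E*p)
(8*21)*X(s(-3, -1), 1) = (8*21)*(6 + 7*(-5/4) + 1*(-5/4)) = 168*(6 - 35/4 - 5/4) = 168*(-4) = -672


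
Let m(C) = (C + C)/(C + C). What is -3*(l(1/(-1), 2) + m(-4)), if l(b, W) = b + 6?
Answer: -18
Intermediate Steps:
l(b, W) = 6 + b
m(C) = 1 (m(C) = (2*C)/((2*C)) = (2*C)*(1/(2*C)) = 1)
-3*(l(1/(-1), 2) + m(-4)) = -3*((6 + 1/(-1)) + 1) = -3*((6 + 1*(-1)) + 1) = -3*((6 - 1) + 1) = -3*(5 + 1) = -3*6 = -18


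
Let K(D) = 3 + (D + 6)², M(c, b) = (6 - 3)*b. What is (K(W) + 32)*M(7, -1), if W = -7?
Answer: -108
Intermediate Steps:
M(c, b) = 3*b
K(D) = 3 + (6 + D)²
(K(W) + 32)*M(7, -1) = ((3 + (6 - 7)²) + 32)*(3*(-1)) = ((3 + (-1)²) + 32)*(-3) = ((3 + 1) + 32)*(-3) = (4 + 32)*(-3) = 36*(-3) = -108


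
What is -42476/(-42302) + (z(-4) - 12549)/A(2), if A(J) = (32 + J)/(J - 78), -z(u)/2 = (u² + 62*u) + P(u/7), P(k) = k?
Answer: 67988313528/2516969 ≈ 27012.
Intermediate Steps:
z(u) = -2*u² - 870*u/7 (z(u) = -2*((u² + 62*u) + u/7) = -2*(u² + 435*u/7) = -2*u² - 870*u/7)
A(J) = (32 + J)/(-78 + J)
-42476/(-42302) + (z(-4) - 12549)/A(2) = -42476/(-42302) + ((2/7)*(-4)*(-435 - 7*(-4)) - 12549)/(((32 + 2)/(-78 + 2))) = -42476*(-1/42302) + ((2/7)*(-4)*(-435 + 28) - 12549)/((34/(-76))) = 21238/21151 + ((2/7)*(-4)*(-407) - 12549)/((-1/76*34)) = 21238/21151 + (3256/7 - 12549)/(-17/38) = 21238/21151 - 84587/7*(-38/17) = 21238/21151 + 3214306/119 = 67988313528/2516969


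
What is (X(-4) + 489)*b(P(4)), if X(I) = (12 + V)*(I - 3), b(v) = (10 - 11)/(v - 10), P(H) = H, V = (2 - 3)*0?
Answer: 135/2 ≈ 67.500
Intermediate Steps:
V = 0 (V = -1*0 = 0)
b(v) = -1/(-10 + v)
X(I) = -36 + 12*I (X(I) = (12 + 0)*(I - 3) = 12*(-3 + I) = -36 + 12*I)
(X(-4) + 489)*b(P(4)) = ((-36 + 12*(-4)) + 489)*(-1/(-10 + 4)) = ((-36 - 48) + 489)*(-1/(-6)) = (-84 + 489)*(-1*(-⅙)) = 405*(⅙) = 135/2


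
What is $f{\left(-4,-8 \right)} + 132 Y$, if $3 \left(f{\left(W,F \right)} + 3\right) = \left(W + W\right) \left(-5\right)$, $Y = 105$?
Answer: $\frac{41611}{3} \approx 13870.0$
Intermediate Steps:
$f{\left(W,F \right)} = -3 - \frac{10 W}{3}$ ($f{\left(W,F \right)} = -3 + \frac{\left(W + W\right) \left(-5\right)}{3} = -3 + \frac{2 W \left(-5\right)}{3} = -3 + \frac{\left(-10\right) W}{3} = -3 - \frac{10 W}{3}$)
$f{\left(-4,-8 \right)} + 132 Y = \left(-3 - - \frac{40}{3}\right) + 132 \cdot 105 = \left(-3 + \frac{40}{3}\right) + 13860 = \frac{31}{3} + 13860 = \frac{41611}{3}$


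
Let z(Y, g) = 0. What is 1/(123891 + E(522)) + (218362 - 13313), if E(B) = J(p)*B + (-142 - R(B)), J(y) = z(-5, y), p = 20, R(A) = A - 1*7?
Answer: 25269008467/123234 ≈ 2.0505e+5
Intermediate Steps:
R(A) = -7 + A (R(A) = A - 7 = -7 + A)
J(y) = 0
E(B) = -135 - B (E(B) = 0*B + (-142 - (-7 + B)) = 0 + (-142 + (7 - B)) = 0 + (-135 - B) = -135 - B)
1/(123891 + E(522)) + (218362 - 13313) = 1/(123891 + (-135 - 1*522)) + (218362 - 13313) = 1/(123891 + (-135 - 522)) + 205049 = 1/(123891 - 657) + 205049 = 1/123234 + 205049 = 25269008467/123234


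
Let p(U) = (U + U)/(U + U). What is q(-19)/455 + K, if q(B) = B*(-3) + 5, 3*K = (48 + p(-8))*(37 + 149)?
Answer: 1382352/455 ≈ 3038.1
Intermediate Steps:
p(U) = 1 (p(U) = (2*U)/((2*U)) = (2*U)*(1/(2*U)) = 1)
K = 3038 (K = ((48 + 1)*(37 + 149))/3 = (49*186)/3 = (1/3)*9114 = 3038)
q(B) = 5 - 3*B (q(B) = -3*B + 5 = 5 - 3*B)
q(-19)/455 + K = (5 - 3*(-19))/455 + 3038 = (5 + 57)*(1/455) + 3038 = 62*(1/455) + 3038 = 62/455 + 3038 = 1382352/455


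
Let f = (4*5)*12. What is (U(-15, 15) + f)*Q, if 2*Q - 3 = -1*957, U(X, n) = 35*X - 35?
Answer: 152640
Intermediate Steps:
f = 240 (f = 20*12 = 240)
U(X, n) = -35 + 35*X
Q = -477 (Q = 3/2 + (-1*957)/2 = 3/2 + (1/2)*(-957) = 3/2 - 957/2 = -477)
(U(-15, 15) + f)*Q = ((-35 + 35*(-15)) + 240)*(-477) = ((-35 - 525) + 240)*(-477) = (-560 + 240)*(-477) = -320*(-477) = 152640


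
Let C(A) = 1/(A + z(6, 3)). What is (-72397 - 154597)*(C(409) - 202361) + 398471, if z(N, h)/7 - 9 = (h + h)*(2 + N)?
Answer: 18557792933723/404 ≈ 4.5935e+10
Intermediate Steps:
z(N, h) = 63 + 14*h*(2 + N) (z(N, h) = 63 + 7*((h + h)*(2 + N)) = 63 + 7*((2*h)*(2 + N)) = 63 + 7*(2*h*(2 + N)) = 63 + 14*h*(2 + N))
C(A) = 1/(399 + A) (C(A) = 1/(A + (63 + 28*3 + 14*6*3)) = 1/(A + (63 + 84 + 252)) = 1/(A + 399) = 1/(399 + A))
(-72397 - 154597)*(C(409) - 202361) + 398471 = (-72397 - 154597)*(1/(399 + 409) - 202361) + 398471 = -226994*(1/808 - 202361) + 398471 = -226994*(-163507687/808) + 398471 = 18557631951439/404 + 398471 = 18557792933723/404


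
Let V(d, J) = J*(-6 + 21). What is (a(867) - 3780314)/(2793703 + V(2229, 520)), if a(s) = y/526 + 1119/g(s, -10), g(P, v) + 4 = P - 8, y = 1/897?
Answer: -169445295986963/125572021104270 ≈ -1.3494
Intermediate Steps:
y = 1/897 ≈ 0.0011148
V(d, J) = 15*J (V(d, J) = J*15 = 15*J)
g(P, v) = -12 + P (g(P, v) = -4 + (P - 8) = -4 + (-8 + P) = -12 + P)
a(s) = 1/471822 + 1119/(-12 + s) (a(s) = (1/897)/526 + 1119/(-12 + s) = (1/897)*(1/526) + 1119/(-12 + s) = 1/471822 + 1119/(-12 + s))
(a(867) - 3780314)/(2793703 + V(2229, 520)) = ((527968806 + 867)/(471822*(-12 + 867)) - 3780314)/(2793703 + 15*520) = ((1/471822)*527969673/855 - 3780314)/(2793703 + 7800) = ((1/471822)*(1/855)*527969673 - 3780314)/2801503 = (58663297/44823090 - 3780314)*(1/2801503) = -169445295986963/44823090*1/2801503 = -169445295986963/125572021104270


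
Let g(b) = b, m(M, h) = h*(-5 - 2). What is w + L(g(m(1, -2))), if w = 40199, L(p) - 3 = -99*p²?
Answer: 20798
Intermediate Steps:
m(M, h) = -7*h (m(M, h) = h*(-7) = -7*h)
L(p) = 3 - 99*p²
w + L(g(m(1, -2))) = 40199 + (3 - 99*(-7*(-2))²) = 40199 + (3 - 99*14²) = 40199 + (3 - 99*196) = 40199 + (3 - 19404) = 40199 - 19401 = 20798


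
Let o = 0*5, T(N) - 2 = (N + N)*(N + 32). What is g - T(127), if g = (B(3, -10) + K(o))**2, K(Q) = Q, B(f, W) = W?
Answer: -40288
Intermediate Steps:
T(N) = 2 + 2*N*(32 + N) (T(N) = 2 + (N + N)*(N + 32) = 2 + (2*N)*(32 + N) = 2 + 2*N*(32 + N))
o = 0
g = 100 (g = (-10 + 0)**2 = (-10)**2 = 100)
g - T(127) = 100 - (2 + 2*127**2 + 64*127) = 100 - (2 + 2*16129 + 8128) = 100 - (2 + 32258 + 8128) = 100 - 1*40388 = 100 - 40388 = -40288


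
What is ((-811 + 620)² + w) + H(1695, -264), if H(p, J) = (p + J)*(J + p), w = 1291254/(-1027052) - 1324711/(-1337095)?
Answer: 1431109252091754161/686633046970 ≈ 2.0842e+6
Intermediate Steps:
w = -182991092579/686633046970 (w = 1291254*(-1/1027052) - 1324711*(-1/1337095) = -645627/513526 + 1324711/1337095 = -182991092579/686633046970 ≈ -0.26650)
H(p, J) = (J + p)² (H(p, J) = (J + p)*(J + p) = (J + p)²)
((-811 + 620)² + w) + H(1695, -264) = ((-811 + 620)² - 182991092579/686633046970) + (-264 + 1695)² = ((-191)² - 182991092579/686633046970) + 1431² = (36481 - 182991092579/686633046970) + 2047761 = 25048877195419991/686633046970 + 2047761 = 1431109252091754161/686633046970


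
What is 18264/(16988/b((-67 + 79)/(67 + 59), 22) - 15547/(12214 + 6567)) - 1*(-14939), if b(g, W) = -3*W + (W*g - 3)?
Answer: 14276705787911/960275389 ≈ 14867.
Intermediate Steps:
b(g, W) = -3 - 3*W + W*g (b(g, W) = -3*W + (-3 + W*g) = -3 - 3*W + W*g)
18264/(16988/b((-67 + 79)/(67 + 59), 22) - 15547/(12214 + 6567)) - 1*(-14939) = 18264/(16988/(-3 - 3*22 + 22*((-67 + 79)/(67 + 59))) - 15547/(12214 + 6567)) - 1*(-14939) = 18264/(16988/(-3 - 66 + 22*(12/126)) - 15547/18781) + 14939 = 18264/(16988/(-3 - 66 + 22*(12*(1/126))) - 15547*1/18781) + 14939 = 18264/(16988/(-3 - 66 + 22*(2/21)) - 2221/2683) + 14939 = 18264/(16988/(-3 - 66 + 44/21) - 2221/2683) + 14939 = 18264/(16988/(-1405/21) - 2221/2683) + 14939 = 18264/(16988*(-21/1405) - 2221/2683) + 14939 = 18264/(-356748/1405 - 2221/2683) + 14939 = 18264/(-960275389/3769615) + 14939 = 18264*(-3769615/960275389) + 14939 = -68848248360/960275389 + 14939 = 14276705787911/960275389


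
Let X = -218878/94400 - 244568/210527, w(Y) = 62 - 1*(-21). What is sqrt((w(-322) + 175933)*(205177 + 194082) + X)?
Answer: 7*sqrt(354038418087468147603129558)/496843720 ≈ 2.6510e+5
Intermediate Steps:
w(Y) = 83 (w(Y) = 62 + 21 = 83)
X = -34583473953/9936874400 (X = -218878*1/94400 - 244568*1/210527 = -109439/47200 - 244568/210527 = -34583473953/9936874400 ≈ -3.4803)
sqrt((w(-322) + 175933)*(205177 + 194082) + X) = sqrt((83 + 175933)*(205177 + 194082) - 34583473953/9936874400) = sqrt(176016*399259 - 34583473953/9936874400) = sqrt(70275972144 - 34583473953/9936874400) = sqrt(698323508498243239647/9936874400) = 7*sqrt(354038418087468147603129558)/496843720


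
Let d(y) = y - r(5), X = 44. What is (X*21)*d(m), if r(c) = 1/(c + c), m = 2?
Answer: 8778/5 ≈ 1755.6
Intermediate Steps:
r(c) = 1/(2*c)
d(y) = -1/10 + y (d(y) = y - 1/(2*5) = y - 1*1/10 = y - 1/10 = -1/10 + y)
(X*21)*d(m) = (44*21)*(-1/10 + 2) = 924*(19/10) = 8778/5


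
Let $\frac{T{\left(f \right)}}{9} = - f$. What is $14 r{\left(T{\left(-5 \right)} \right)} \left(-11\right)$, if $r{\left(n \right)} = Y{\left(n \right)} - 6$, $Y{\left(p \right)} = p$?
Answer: $-6006$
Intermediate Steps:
$T{\left(f \right)} = - 9 f$ ($T{\left(f \right)} = 9 \left(- f\right) = - 9 f$)
$r{\left(n \right)} = -6 + n$ ($r{\left(n \right)} = n - 6 = -6 + n$)
$14 r{\left(T{\left(-5 \right)} \right)} \left(-11\right) = 14 \left(-6 - -45\right) \left(-11\right) = 14 \left(-6 + 45\right) \left(-11\right) = 14 \cdot 39 \left(-11\right) = 546 \left(-11\right) = -6006$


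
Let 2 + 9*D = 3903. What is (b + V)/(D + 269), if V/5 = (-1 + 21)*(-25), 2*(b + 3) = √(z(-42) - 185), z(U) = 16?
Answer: -22527/6322 + 117*I/12644 ≈ -3.5633 + 0.0092534*I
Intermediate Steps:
D = 3901/9 (D = -2/9 + (⅑)*3903 = -2/9 + 1301/3 = 3901/9 ≈ 433.44)
b = -3 + 13*I/2 (b = -3 + √(16 - 185)/2 = -3 + √(-169)/2 = -3 + (13*I)/2 = -3 + 13*I/2 ≈ -3.0 + 6.5*I)
V = -2500 (V = 5*((-1 + 21)*(-25)) = 5*(20*(-25)) = 5*(-500) = -2500)
(b + V)/(D + 269) = ((-3 + 13*I/2) - 2500)/(3901/9 + 269) = (-2503 + 13*I/2)/(6322/9) = (-2503 + 13*I/2)*(9/6322) = -22527/6322 + 117*I/12644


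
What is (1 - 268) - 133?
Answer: -400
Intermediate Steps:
(1 - 268) - 133 = -267 - 133 = -400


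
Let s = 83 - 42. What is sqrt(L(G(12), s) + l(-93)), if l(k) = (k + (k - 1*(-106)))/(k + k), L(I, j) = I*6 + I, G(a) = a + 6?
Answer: sqrt(1093494)/93 ≈ 11.244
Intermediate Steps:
G(a) = 6 + a
s = 41
L(I, j) = 7*I (L(I, j) = 6*I + I = 7*I)
l(k) = (106 + 2*k)/(2*k) (l(k) = (k + (k + 106))/((2*k)) = (k + (106 + k))*(1/(2*k)) = (106 + 2*k)*(1/(2*k)) = (106 + 2*k)/(2*k))
sqrt(L(G(12), s) + l(-93)) = sqrt(7*(6 + 12) + (53 - 93)/(-93)) = sqrt(7*18 - 1/93*(-40)) = sqrt(126 + 40/93) = sqrt(11758/93) = sqrt(1093494)/93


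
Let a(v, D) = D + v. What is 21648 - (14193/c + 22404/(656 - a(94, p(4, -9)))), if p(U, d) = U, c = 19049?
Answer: 38278217021/1771557 ≈ 21607.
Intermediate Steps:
21648 - (14193/c + 22404/(656 - a(94, p(4, -9)))) = 21648 - (14193/19049 + 22404/(656 - (4 + 94))) = 21648 - (14193*(1/19049) + 22404/(656 - 1*98)) = 21648 - (14193/19049 + 22404/(656 - 98)) = 21648 - (14193/19049 + 22404/558) = 21648 - (14193/19049 + 22404*(1/558)) = 21648 - (14193/19049 + 3734/93) = 21648 - 1*72448915/1771557 = 21648 - 72448915/1771557 = 38278217021/1771557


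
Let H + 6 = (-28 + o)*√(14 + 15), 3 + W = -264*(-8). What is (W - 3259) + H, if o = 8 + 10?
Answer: -1156 - 10*√29 ≈ -1209.9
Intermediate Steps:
o = 18
W = 2109 (W = -3 - 264*(-8) = -3 + 2112 = 2109)
H = -6 - 10*√29 (H = -6 + (-28 + 18)*√(14 + 15) = -6 - 10*√29 ≈ -59.852)
(W - 3259) + H = (2109 - 3259) + (-6 - 10*√29) = -1150 + (-6 - 10*√29) = -1156 - 10*√29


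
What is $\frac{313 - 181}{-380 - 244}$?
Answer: $- \frac{11}{52} \approx -0.21154$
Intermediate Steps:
$\frac{313 - 181}{-380 - 244} = \frac{132}{-624} = 132 \left(- \frac{1}{624}\right) = - \frac{11}{52}$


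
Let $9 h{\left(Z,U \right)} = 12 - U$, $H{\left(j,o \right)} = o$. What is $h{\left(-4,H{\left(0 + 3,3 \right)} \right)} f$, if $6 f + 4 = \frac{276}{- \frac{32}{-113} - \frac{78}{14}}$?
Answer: $- \frac{117524}{12549} \approx -9.3652$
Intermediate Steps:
$h{\left(Z,U \right)} = \frac{4}{3} - \frac{U}{9}$ ($h{\left(Z,U \right)} = \frac{12 - U}{9} = \frac{4}{3} - \frac{U}{9}$)
$f = - \frac{117524}{12549}$ ($f = - \frac{2}{3} + \frac{276 \frac{1}{- \frac{32}{-113} - \frac{78}{14}}}{6} = - \frac{2}{3} + \frac{276 \frac{1}{\left(-32\right) \left(- \frac{1}{113}\right) - \frac{39}{7}}}{6} = - \frac{2}{3} + \frac{276 \frac{1}{\frac{32}{113} - \frac{39}{7}}}{6} = - \frac{2}{3} + \frac{276 \frac{1}{- \frac{4183}{791}}}{6} = - \frac{2}{3} + \frac{276 \left(- \frac{791}{4183}\right)}{6} = - \frac{2}{3} + \frac{1}{6} \left(- \frac{218316}{4183}\right) = - \frac{2}{3} - \frac{36386}{4183} = - \frac{117524}{12549} \approx -9.3652$)
$h{\left(-4,H{\left(0 + 3,3 \right)} \right)} f = \left(\frac{4}{3} - \frac{1}{3}\right) \left(- \frac{117524}{12549}\right) = 1 \left(- \frac{117524}{12549}\right) = - \frac{117524}{12549}$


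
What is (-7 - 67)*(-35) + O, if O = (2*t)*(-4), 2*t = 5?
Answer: 2570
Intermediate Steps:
t = 5/2 (t = (½)*5 = 5/2 ≈ 2.5000)
O = -20 (O = (2*(5/2))*(-4) = 5*(-4) = -20)
(-7 - 67)*(-35) + O = (-7 - 67)*(-35) - 20 = -74*(-35) - 20 = 2590 - 20 = 2570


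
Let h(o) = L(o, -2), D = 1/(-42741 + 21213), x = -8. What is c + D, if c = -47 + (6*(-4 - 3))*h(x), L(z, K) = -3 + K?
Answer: 3509063/21528 ≈ 163.00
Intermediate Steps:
D = -1/21528 (D = 1/(-21528) = -1/21528 ≈ -4.6451e-5)
h(o) = -5 (h(o) = -3 - 2 = -5)
c = 163 (c = -47 + (6*(-4 - 3))*(-5) = -47 + (6*(-7))*(-5) = -47 - 42*(-5) = -47 + 210 = 163)
c + D = 163 - 1/21528 = 3509063/21528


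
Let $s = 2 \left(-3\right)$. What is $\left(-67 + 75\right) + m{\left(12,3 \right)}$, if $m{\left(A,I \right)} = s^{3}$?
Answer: $-208$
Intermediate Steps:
$s = -6$
$m{\left(A,I \right)} = -216$ ($m{\left(A,I \right)} = \left(-6\right)^{3} = -216$)
$\left(-67 + 75\right) + m{\left(12,3 \right)} = \left(-67 + 75\right) - 216 = 8 - 216 = -208$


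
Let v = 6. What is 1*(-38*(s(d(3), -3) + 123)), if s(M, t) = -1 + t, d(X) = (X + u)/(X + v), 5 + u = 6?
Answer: -4522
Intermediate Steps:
u = 1 (u = -5 + 6 = 1)
d(X) = (1 + X)/(6 + X) (d(X) = (X + 1)/(X + 6) = (1 + X)/(6 + X))
1*(-38*(s(d(3), -3) + 123)) = 1*(-38*((-1 - 3) + 123)) = 1*(-38*(-4 + 123)) = 1*(-38*119) = 1*(-4522) = -4522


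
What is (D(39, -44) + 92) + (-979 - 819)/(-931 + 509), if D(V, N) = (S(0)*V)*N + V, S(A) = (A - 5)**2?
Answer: -9023360/211 ≈ -42765.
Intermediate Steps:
S(A) = (-5 + A)**2
D(V, N) = V + 25*N*V (D(V, N) = ((-5 + 0)**2*V)*N + V = ((-5)**2*V)*N + V = (25*V)*N + V = 25*N*V + V = V + 25*N*V)
(D(39, -44) + 92) + (-979 - 819)/(-931 + 509) = (39*(1 + 25*(-44)) + 92) + (-979 - 819)/(-931 + 509) = (39*(1 - 1100) + 92) - 1798/(-422) = (39*(-1099) + 92) - 1798*(-1/422) = (-42861 + 92) + 899/211 = -42769 + 899/211 = -9023360/211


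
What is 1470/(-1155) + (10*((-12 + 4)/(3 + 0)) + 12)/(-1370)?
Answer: -28528/22605 ≈ -1.2620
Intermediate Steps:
1470/(-1155) + (10*((-12 + 4)/(3 + 0)) + 12)/(-1370) = 1470*(-1/1155) + (10*(-8/3) + 12)*(-1/1370) = -14/11 + (10*(-8*⅓) + 12)*(-1/1370) = -14/11 + (10*(-8/3) + 12)*(-1/1370) = -14/11 + (-80/3 + 12)*(-1/1370) = -14/11 - 44/3*(-1/1370) = -14/11 + 22/2055 = -28528/22605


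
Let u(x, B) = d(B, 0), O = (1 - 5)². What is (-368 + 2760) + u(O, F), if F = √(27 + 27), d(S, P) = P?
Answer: 2392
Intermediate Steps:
F = 3*√6 (F = √54 = 3*√6 ≈ 7.3485)
O = 16 (O = (-4)² = 16)
u(x, B) = 0
(-368 + 2760) + u(O, F) = (-368 + 2760) + 0 = 2392 + 0 = 2392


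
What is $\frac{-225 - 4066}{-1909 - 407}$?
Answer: $\frac{4291}{2316} \approx 1.8528$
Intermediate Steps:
$\frac{-225 - 4066}{-1909 - 407} = - \frac{4291}{-2316} = \left(-4291\right) \left(- \frac{1}{2316}\right) = \frac{4291}{2316}$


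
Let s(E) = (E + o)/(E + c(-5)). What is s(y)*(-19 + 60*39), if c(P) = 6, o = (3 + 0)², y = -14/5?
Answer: 71951/16 ≈ 4496.9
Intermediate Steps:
y = -14/5 (y = -14*⅕ = -14/5 ≈ -2.8000)
o = 9 (o = 3² = 9)
s(E) = (9 + E)/(6 + E) (s(E) = (E + 9)/(E + 6) = (9 + E)/(6 + E))
s(y)*(-19 + 60*39) = ((9 - 14/5)/(6 - 14/5))*(-19 + 60*39) = ((31/5)/(16/5))*(-19 + 2340) = ((5/16)*(31/5))*2321 = (31/16)*2321 = 71951/16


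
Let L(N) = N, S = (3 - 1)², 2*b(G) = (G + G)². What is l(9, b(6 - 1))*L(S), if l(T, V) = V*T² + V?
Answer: 16400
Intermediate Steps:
b(G) = 2*G² (b(G) = (G + G)²/2 = (2*G)²/2 = (4*G²)/2 = 2*G²)
l(T, V) = V + V*T²
S = 4 (S = 2² = 4)
l(9, b(6 - 1))*L(S) = ((2*(6 - 1)²)*(1 + 9²))*4 = ((2*5²)*(1 + 81))*4 = ((2*25)*82)*4 = (50*82)*4 = 4100*4 = 16400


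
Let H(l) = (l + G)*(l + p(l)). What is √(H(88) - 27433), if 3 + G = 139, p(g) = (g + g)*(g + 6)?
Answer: √3698135 ≈ 1923.1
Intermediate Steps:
p(g) = 2*g*(6 + g) (p(g) = (2*g)*(6 + g) = 2*g*(6 + g))
G = 136 (G = -3 + 139 = 136)
H(l) = (136 + l)*(l + 2*l*(6 + l)) (H(l) = (l + 136)*(l + 2*l*(6 + l)) = (136 + l)*(l + 2*l*(6 + l)))
√(H(88) - 27433) = √(88*(1768 + 2*88² + 285*88) - 27433) = √(88*(1768 + 2*7744 + 25080) - 27433) = √(88*(1768 + 15488 + 25080) - 27433) = √(88*42336 - 27433) = √(3725568 - 27433) = √3698135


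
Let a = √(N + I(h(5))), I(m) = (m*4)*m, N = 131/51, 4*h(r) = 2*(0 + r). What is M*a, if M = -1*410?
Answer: -410*√71706/51 ≈ -2152.7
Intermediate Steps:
h(r) = r/2 (h(r) = (2*(0 + r))/4 = (2*r)/4 = r/2)
N = 131/51 (N = 131*(1/51) = 131/51 ≈ 2.5686)
I(m) = 4*m² (I(m) = (4*m)*m = 4*m²)
M = -410
a = √71706/51 (a = √(131/51 + 4*((½)*5)²) = √(131/51 + 4*(5/2)²) = √(131/51 + 4*(25/4)) = √(131/51 + 25) = √(1406/51) = √71706/51 ≈ 5.2506)
M*a = -410*√71706/51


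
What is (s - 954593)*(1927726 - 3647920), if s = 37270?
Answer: 1577973520662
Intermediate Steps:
(s - 954593)*(1927726 - 3647920) = (37270 - 954593)*(1927726 - 3647920) = -917323*(-1720194) = 1577973520662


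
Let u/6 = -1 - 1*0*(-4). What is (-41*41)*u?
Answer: 10086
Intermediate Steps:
u = -6 (u = 6*(-1 - 1*0*(-4)) = 6*(-1 + 0*(-4)) = 6*(-1 + 0) = 6*(-1) = -6)
(-41*41)*u = -41*41*(-6) = -1681*(-6) = 10086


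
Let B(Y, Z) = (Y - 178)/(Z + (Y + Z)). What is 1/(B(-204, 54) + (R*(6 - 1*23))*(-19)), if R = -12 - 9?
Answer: -48/325393 ≈ -0.00014751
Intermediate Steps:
B(Y, Z) = (-178 + Y)/(Y + 2*Z)
R = -21
1/(B(-204, 54) + (R*(6 - 1*23))*(-19)) = 1/((-178 - 204)/(-204 + 2*54) - 21*(6 - 1*23)*(-19)) = 1/(-382/(-204 + 108) - 21*(6 - 23)*(-19)) = 1/(-382/(-96) - 21*(-17)*(-19)) = 1/(-1/96*(-382) + 357*(-19)) = 1/(191/48 - 6783) = 1/(-325393/48) = -48/325393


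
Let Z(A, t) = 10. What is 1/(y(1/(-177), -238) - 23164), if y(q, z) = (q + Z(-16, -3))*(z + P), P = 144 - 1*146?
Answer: -59/1508196 ≈ -3.9120e-5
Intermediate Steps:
P = -2 (P = 144 - 146 = -2)
y(q, z) = (-2 + z)*(10 + q) (y(q, z) = (q + 10)*(z - 2) = (10 + q)*(-2 + z) = (-2 + z)*(10 + q))
1/(y(1/(-177), -238) - 23164) = 1/((-20 - 2/(-177) + 10*(-238) - 238/(-177)) - 23164) = 1/((-20 - 2*(-1/177) - 2380 - 1/177*(-238)) - 23164) = 1/((-20 + 2/177 - 2380 + 238/177) - 23164) = 1/(-141520/59 - 23164) = 1/(-1508196/59) = -59/1508196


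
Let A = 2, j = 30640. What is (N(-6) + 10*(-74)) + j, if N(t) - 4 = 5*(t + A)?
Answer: 29884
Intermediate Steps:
N(t) = 14 + 5*t (N(t) = 4 + 5*(t + 2) = 4 + 5*(2 + t) = 4 + (10 + 5*t) = 14 + 5*t)
(N(-6) + 10*(-74)) + j = ((14 + 5*(-6)) + 10*(-74)) + 30640 = ((14 - 30) - 740) + 30640 = (-16 - 740) + 30640 = -756 + 30640 = 29884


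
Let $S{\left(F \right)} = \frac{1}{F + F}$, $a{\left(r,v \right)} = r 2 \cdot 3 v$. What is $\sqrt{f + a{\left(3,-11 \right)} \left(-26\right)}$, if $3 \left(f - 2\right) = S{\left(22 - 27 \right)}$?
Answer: $\frac{\sqrt{4634970}}{30} \approx 71.763$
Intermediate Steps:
$a{\left(r,v \right)} = 6 r v$ ($a{\left(r,v \right)} = 2 r 3 v = 6 r v$)
$S{\left(F \right)} = \frac{1}{2 F}$
$f = \frac{59}{30}$ ($f = 2 + \frac{\frac{1}{2} \frac{1}{22 - 27}}{3} = 2 + \frac{\frac{1}{2} \frac{1}{-5}}{3} = 2 + \frac{\frac{1}{2} \left(- \frac{1}{5}\right)}{3} = 2 + \frac{1}{3} \left(- \frac{1}{10}\right) = 2 - \frac{1}{30} = \frac{59}{30} \approx 1.9667$)
$\sqrt{f + a{\left(3,-11 \right)} \left(-26\right)} = \sqrt{\frac{59}{30} + 6 \cdot 3 \left(-11\right) \left(-26\right)} = \sqrt{\frac{59}{30} - -5148} = \sqrt{\frac{59}{30} + 5148} = \sqrt{\frac{154499}{30}} = \frac{\sqrt{4634970}}{30}$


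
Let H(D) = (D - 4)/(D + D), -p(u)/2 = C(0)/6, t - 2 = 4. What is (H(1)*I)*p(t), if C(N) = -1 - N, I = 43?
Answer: -43/2 ≈ -21.500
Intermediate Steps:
t = 6 (t = 2 + 4 = 6)
p(u) = ⅓ (p(u) = -2*(-1 - 1*0)/6 = -2*(-1 + 0)/6 = -(-2)/6 = -2*(-⅙) = ⅓)
H(D) = (-4 + D)/(2*D) (H(D) = (-4 + D)/((2*D)) = (-4 + D)*(1/(2*D)) = (-4 + D)/(2*D))
(H(1)*I)*p(t) = (((½)*(-4 + 1)/1)*43)*(⅓) = (((½)*1*(-3))*43)*(⅓) = -3/2*43*(⅓) = -129/2*⅓ = -43/2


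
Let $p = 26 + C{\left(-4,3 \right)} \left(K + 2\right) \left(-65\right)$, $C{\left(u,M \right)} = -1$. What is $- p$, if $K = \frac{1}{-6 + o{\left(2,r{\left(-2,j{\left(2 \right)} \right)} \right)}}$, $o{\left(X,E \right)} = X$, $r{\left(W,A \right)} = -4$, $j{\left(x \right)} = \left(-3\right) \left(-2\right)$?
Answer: $- \frac{559}{4} \approx -139.75$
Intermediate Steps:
$j{\left(x \right)} = 6$
$K = - \frac{1}{4}$ ($K = \frac{1}{-6 + 2} = \frac{1}{-4} = - \frac{1}{4} \approx -0.25$)
$p = \frac{559}{4}$ ($p = 26 + - (- \frac{1}{4} + 2) \left(-65\right) = 26 + \left(-1\right) \frac{7}{4} \left(-65\right) = 26 - - \frac{455}{4} = 26 + \frac{455}{4} = \frac{559}{4} \approx 139.75$)
$- p = \left(-1\right) \frac{559}{4} = - \frac{559}{4}$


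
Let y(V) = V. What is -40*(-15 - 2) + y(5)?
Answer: 685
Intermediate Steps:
-40*(-15 - 2) + y(5) = -40*(-15 - 2) + 5 = -40*(-17) + 5 = 680 + 5 = 685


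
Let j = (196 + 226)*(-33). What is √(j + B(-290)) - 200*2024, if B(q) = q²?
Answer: -404800 + √70174 ≈ -4.0454e+5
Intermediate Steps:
j = -13926 (j = 422*(-33) = -13926)
√(j + B(-290)) - 200*2024 = √(-13926 + (-290)²) - 200*2024 = √(-13926 + 84100) - 1*404800 = √70174 - 404800 = -404800 + √70174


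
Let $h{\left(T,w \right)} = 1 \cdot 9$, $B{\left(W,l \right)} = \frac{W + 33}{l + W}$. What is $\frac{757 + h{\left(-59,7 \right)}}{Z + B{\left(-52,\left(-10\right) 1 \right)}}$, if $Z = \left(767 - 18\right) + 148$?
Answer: $\frac{47492}{55633} \approx 0.85367$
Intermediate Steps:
$B{\left(W,l \right)} = \frac{33 + W}{W + l}$
$Z = 897$ ($Z = 749 + 148 = 897$)
$h{\left(T,w \right)} = 9$
$\frac{757 + h{\left(-59,7 \right)}}{Z + B{\left(-52,\left(-10\right) 1 \right)}} = \frac{757 + 9}{897 + \frac{33 - 52}{-52 - 10}} = \frac{766}{897 + \frac{1}{-52 - 10} \left(-19\right)} = \frac{766}{897 + \frac{1}{-62} \left(-19\right)} = \frac{766}{897 - - \frac{19}{62}} = \frac{766}{897 + \frac{19}{62}} = \frac{766}{\frac{55633}{62}} = 766 \cdot \frac{62}{55633} = \frac{47492}{55633}$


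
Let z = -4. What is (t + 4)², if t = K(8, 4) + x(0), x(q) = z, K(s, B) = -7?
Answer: 49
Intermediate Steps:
x(q) = -4
t = -11 (t = -7 - 4 = -11)
(t + 4)² = (-11 + 4)² = (-7)² = 49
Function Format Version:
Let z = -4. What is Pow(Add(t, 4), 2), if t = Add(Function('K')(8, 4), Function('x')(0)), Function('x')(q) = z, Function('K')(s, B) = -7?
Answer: 49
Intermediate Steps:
Function('x')(q) = -4
t = -11 (t = Add(-7, -4) = -11)
Pow(Add(t, 4), 2) = Pow(Add(-11, 4), 2) = Pow(-7, 2) = 49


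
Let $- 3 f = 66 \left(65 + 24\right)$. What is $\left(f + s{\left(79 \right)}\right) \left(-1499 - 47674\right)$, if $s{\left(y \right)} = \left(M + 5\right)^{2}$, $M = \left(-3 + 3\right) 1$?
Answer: $95051409$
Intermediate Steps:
$M = 0$ ($M = 0 \cdot 1 = 0$)
$f = -1958$ ($f = - \frac{66 \left(65 + 24\right)}{3} = - \frac{66 \cdot 89}{3} = \left(- \frac{1}{3}\right) 5874 = -1958$)
$s{\left(y \right)} = 25$ ($s{\left(y \right)} = \left(0 + 5\right)^{2} = 5^{2} = 25$)
$\left(f + s{\left(79 \right)}\right) \left(-1499 - 47674\right) = \left(-1958 + 25\right) \left(-1499 - 47674\right) = \left(-1933\right) \left(-49173\right) = 95051409$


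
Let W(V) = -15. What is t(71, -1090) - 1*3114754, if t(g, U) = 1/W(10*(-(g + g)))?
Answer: -46721311/15 ≈ -3.1148e+6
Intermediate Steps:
t(g, U) = -1/15 (t(g, U) = 1/(-15) = -1/15)
t(71, -1090) - 1*3114754 = -1/15 - 1*3114754 = -1/15 - 3114754 = -46721311/15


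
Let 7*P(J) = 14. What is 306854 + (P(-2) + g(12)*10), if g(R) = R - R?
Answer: 306856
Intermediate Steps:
g(R) = 0
P(J) = 2 (P(J) = (⅐)*14 = 2)
306854 + (P(-2) + g(12)*10) = 306854 + (2 + 0*10) = 306854 + (2 + 0) = 306854 + 2 = 306856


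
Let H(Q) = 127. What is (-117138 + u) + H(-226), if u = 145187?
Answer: 28176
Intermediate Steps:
(-117138 + u) + H(-226) = (-117138 + 145187) + 127 = 28049 + 127 = 28176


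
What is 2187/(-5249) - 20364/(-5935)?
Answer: 93910791/31152815 ≈ 3.0145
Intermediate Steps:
2187/(-5249) - 20364/(-5935) = 2187*(-1/5249) - 20364*(-1/5935) = -2187/5249 + 20364/5935 = 93910791/31152815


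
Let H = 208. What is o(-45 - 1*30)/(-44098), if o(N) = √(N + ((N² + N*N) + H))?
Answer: -√11383/44098 ≈ -0.0024194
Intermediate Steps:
o(N) = √(208 + N + 2*N²) (o(N) = √(N + ((N² + N*N) + 208)) = √(N + ((N² + N²) + 208)) = √(N + (2*N² + 208)) = √(N + (208 + 2*N²)) = √(208 + N + 2*N²))
o(-45 - 1*30)/(-44098) = √(208 + (-45 - 1*30) + 2*(-45 - 1*30)²)/(-44098) = √(208 + (-45 - 30) + 2*(-45 - 30)²)*(-1/44098) = √(208 - 75 + 2*(-75)²)*(-1/44098) = √(208 - 75 + 2*5625)*(-1/44098) = √(208 - 75 + 11250)*(-1/44098) = √11383*(-1/44098) = -√11383/44098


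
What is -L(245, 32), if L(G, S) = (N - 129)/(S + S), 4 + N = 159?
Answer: -13/32 ≈ -0.40625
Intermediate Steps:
N = 155 (N = -4 + 159 = 155)
L(G, S) = 13/S (L(G, S) = (155 - 129)/(S + S) = 26/((2*S)) = 26*(1/(2*S)) = 13/S)
-L(245, 32) = -13/32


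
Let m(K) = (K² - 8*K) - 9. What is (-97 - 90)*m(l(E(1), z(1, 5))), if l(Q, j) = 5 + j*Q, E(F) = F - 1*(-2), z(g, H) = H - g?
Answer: -26928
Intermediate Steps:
E(F) = 2 + F (E(F) = F + 2 = 2 + F)
l(Q, j) = 5 + Q*j
m(K) = -9 + K² - 8*K
(-97 - 90)*m(l(E(1), z(1, 5))) = (-97 - 90)*(-9 + (5 + (2 + 1)*(5 - 1*1))² - 8*(5 + (2 + 1)*(5 - 1*1))) = -187*(-9 + (5 + 3*(5 - 1))² - 8*(5 + 3*(5 - 1))) = -187*(-9 + (5 + 3*4)² - 8*(5 + 3*4)) = -187*(-9 + (5 + 12)² - 8*(5 + 12)) = -187*(-9 + 17² - 8*17) = -187*(-9 + 289 - 136) = -187*144 = -26928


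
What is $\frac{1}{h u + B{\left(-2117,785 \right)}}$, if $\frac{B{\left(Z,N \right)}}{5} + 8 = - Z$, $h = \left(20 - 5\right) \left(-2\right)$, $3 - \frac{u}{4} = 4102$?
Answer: $\frac{1}{502425} \approx 1.9903 \cdot 10^{-6}$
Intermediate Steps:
$u = -16396$ ($u = 12 - 16408 = -16396$)
$h = -30$ ($h = 15 \left(-2\right) = -30$)
$B{\left(Z,N \right)} = -40 - 5 Z$ ($B{\left(Z,N \right)} = -40 + 5 \left(- Z\right) = -40 - 5 Z$)
$\frac{1}{h u + B{\left(-2117,785 \right)}} = \frac{1}{\left(-30\right) \left(-16396\right) - -10545} = \frac{1}{491880 + \left(-40 + 10585\right)} = \frac{1}{491880 + 10545} = \frac{1}{502425}$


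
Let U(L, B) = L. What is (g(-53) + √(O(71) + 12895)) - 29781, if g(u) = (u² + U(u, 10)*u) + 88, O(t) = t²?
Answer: -24075 + 4*√1121 ≈ -23941.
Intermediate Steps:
g(u) = 88 + 2*u² (g(u) = (u² + u*u) + 88 = (u² + u²) + 88 = 2*u² + 88 = 88 + 2*u²)
(g(-53) + √(O(71) + 12895)) - 29781 = ((88 + 2*(-53)²) + √(71² + 12895)) - 29781 = ((88 + 2*2809) + √(5041 + 12895)) - 29781 = ((88 + 5618) + √17936) - 29781 = (5706 + 4*√1121) - 29781 = -24075 + 4*√1121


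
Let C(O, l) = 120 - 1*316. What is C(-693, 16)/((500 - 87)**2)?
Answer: -4/3481 ≈ -0.0011491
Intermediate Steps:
C(O, l) = -196 (C(O, l) = 120 - 316 = -196)
C(-693, 16)/((500 - 87)**2) = -196/(500 - 87)**2 = -196/(413**2) = -196/170569 = -196*1/170569 = -4/3481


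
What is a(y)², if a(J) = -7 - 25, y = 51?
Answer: 1024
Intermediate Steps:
a(J) = -32
a(y)² = (-32)² = 1024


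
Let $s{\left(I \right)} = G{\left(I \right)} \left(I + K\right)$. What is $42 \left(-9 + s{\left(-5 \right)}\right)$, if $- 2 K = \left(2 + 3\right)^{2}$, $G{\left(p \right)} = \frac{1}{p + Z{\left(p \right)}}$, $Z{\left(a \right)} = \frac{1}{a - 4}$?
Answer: $- \frac{10773}{46} \approx -234.2$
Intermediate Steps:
$Z{\left(a \right)} = \frac{1}{-4 + a}$
$G{\left(p \right)} = \frac{1}{p + \frac{1}{-4 + p}}$
$K = - \frac{25}{2}$ ($K = - \frac{\left(2 + 3\right)^{2}}{2} = - \frac{5^{2}}{2} = \left(- \frac{1}{2}\right) 25 = - \frac{25}{2} \approx -12.5$)
$s{\left(I \right)} = \frac{\left(-4 + I\right) \left(- \frac{25}{2} + I\right)}{1 + I \left(-4 + I\right)}$ ($s{\left(I \right)} = \frac{-4 + I}{1 + I \left(-4 + I\right)} \left(I - \frac{25}{2}\right) = \frac{-4 + I}{1 + I \left(-4 + I\right)} \left(- \frac{25}{2} + I\right) = \frac{\left(-4 + I\right) \left(- \frac{25}{2} + I\right)}{1 + I \left(-4 + I\right)}$)
$42 \left(-9 + s{\left(-5 \right)}\right) = 42 \left(-9 + \frac{\left(-25 + 2 \left(-5\right)\right) \left(-4 - 5\right)}{2 \left(1 - 5 \left(-4 - 5\right)\right)}\right) = 42 \left(-9 + \frac{1}{2} \frac{1}{1 - -45} \left(-25 - 10\right) \left(-9\right)\right) = 42 \left(-9 + \frac{1}{2} \frac{1}{1 + 45} \left(-35\right) \left(-9\right)\right) = 42 \left(-9 + \frac{1}{2} \cdot \frac{1}{46} \left(-35\right) \left(-9\right)\right) = 42 \left(-9 + \frac{315}{92}\right) = 42 \left(- \frac{513}{92}\right) = - \frac{10773}{46}$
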